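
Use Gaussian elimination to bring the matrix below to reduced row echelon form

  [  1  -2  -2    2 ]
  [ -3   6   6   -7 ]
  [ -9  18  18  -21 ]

[[1, -2, -2, 0], [0, 0, 0, 1], [0, 0, 0, 0]]

Add 3 times r1 to r2.
  [  1  -2  -2    2 ]
  [  0   0   0   -1 ]
  [ -9  18  18  -21 ]
Add 9 times r1 to r3.
  [ 1  -2  -2   2 ]
  [ 0   0   0  -1 ]
  [ 0   0   0  -3 ]
Multiply r2 by -1.
  [ 1  -2  -2   2 ]
  [ 0   0   0   1 ]
  [ 0   0   0  -3 ]
Add 3 times r2 to r3.
  [ 1  -2  -2  2 ]
  [ 0   0   0  1 ]
  [ 0   0   0  0 ]
Subtract 2 times r2 from r1.
  [ 1  -2  -2  0 ]
  [ 0   0   0  1 ]
  [ 0   0   0  0 ]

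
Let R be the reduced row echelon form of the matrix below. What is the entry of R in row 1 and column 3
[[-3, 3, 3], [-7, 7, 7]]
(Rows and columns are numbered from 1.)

Multiply r1 by -1/3.
  [  1  -1  -1 ]
  [ -7   7   7 ]
Add 7 times r1 to r2.
  [ 1  -1  -1 ]
  [ 0   0   0 ]

-1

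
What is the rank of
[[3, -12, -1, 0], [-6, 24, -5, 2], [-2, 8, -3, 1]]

ρ1 → 1/3·ρ1
  [  1  -4  -1/3  0 ]
  [ -6  24    -5  2 ]
  [ -2   8    -3  1 ]
ρ2 → ρ2 + 6·ρ1
  [  1  -4  -1/3  0 ]
  [  0   0    -7  2 ]
  [ -2   8    -3  1 ]
ρ3 → ρ3 + 2·ρ1
  [ 1  -4   -1/3  0 ]
  [ 0   0     -7  2 ]
  [ 0   0  -11/3  1 ]
ρ2 → -1/7·ρ2
  [ 1  -4   -1/3     0 ]
  [ 0   0      1  -2/7 ]
  [ 0   0  -11/3     1 ]
ρ3 → ρ3 + 11/3·ρ2
  [ 1  -4  -1/3      0 ]
  [ 0   0     1   -2/7 ]
  [ 0   0     0  -1/21 ]
ρ3 → -21·ρ3
  [ 1  -4  -1/3     0 ]
  [ 0   0     1  -2/7 ]
  [ 0   0     0     1 ]
ρ2 → ρ2 + 2/7·ρ3
  [ 1  -4  -1/3  0 ]
  [ 0   0     1  0 ]
  [ 0   0     0  1 ]
ρ1 → ρ1 + 1/3·ρ2
  [ 1  -4  0  0 ]
  [ 0   0  1  0 ]
  [ 0   0  0  1 ]
The reduced form has 3 nonzero rows.

rank = 3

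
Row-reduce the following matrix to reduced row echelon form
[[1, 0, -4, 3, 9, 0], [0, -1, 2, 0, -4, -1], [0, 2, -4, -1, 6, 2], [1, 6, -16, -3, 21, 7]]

[[1, 0, -4, 0, 3, 0], [0, 1, -2, 0, 4, 0], [0, 0, 0, 1, 2, 0], [0, 0, 0, 0, 0, 1]]

r4 := r4 − r1
  [ 1   0   -4   3   9   0 ]
  [ 0  -1    2   0  -4  -1 ]
  [ 0   2   -4  -1   6   2 ]
  [ 0   6  -12  -6  12   7 ]
r2 := -1·r2
  [ 1  0   -4   3   9  0 ]
  [ 0  1   -2   0   4  1 ]
  [ 0  2   -4  -1   6  2 ]
  [ 0  6  -12  -6  12  7 ]
r3 := r3 − 2·r2
  [ 1  0   -4   3   9  0 ]
  [ 0  1   -2   0   4  1 ]
  [ 0  0    0  -1  -2  0 ]
  [ 0  6  -12  -6  12  7 ]
r4 := r4 − 6·r2
  [ 1  0  -4   3    9  0 ]
  [ 0  1  -2   0    4  1 ]
  [ 0  0   0  -1   -2  0 ]
  [ 0  0   0  -6  -12  1 ]
r3 := -1·r3
  [ 1  0  -4   3    9  0 ]
  [ 0  1  -2   0    4  1 ]
  [ 0  0   0   1    2  0 ]
  [ 0  0   0  -6  -12  1 ]
r4 := r4 + 6·r3
  [ 1  0  -4  3  9  0 ]
  [ 0  1  -2  0  4  1 ]
  [ 0  0   0  1  2  0 ]
  [ 0  0   0  0  0  1 ]
r2 := r2 − r4
  [ 1  0  -4  3  9  0 ]
  [ 0  1  -2  0  4  0 ]
  [ 0  0   0  1  2  0 ]
  [ 0  0   0  0  0  1 ]
r1 := r1 − 3·r3
  [ 1  0  -4  0  3  0 ]
  [ 0  1  -2  0  4  0 ]
  [ 0  0   0  1  2  0 ]
  [ 0  0   0  0  0  1 ]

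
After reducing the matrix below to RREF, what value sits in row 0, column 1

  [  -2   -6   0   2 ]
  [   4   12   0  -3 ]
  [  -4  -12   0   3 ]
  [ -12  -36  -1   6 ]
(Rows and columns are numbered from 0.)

3

r1 ← -1/2·r1
  [   1    3   0  -1 ]
  [   4   12   0  -3 ]
  [  -4  -12   0   3 ]
  [ -12  -36  -1   6 ]
r2 ← r2 − 4·r1
  [   1    3   0  -1 ]
  [   0    0   0   1 ]
  [  -4  -12   0   3 ]
  [ -12  -36  -1   6 ]
r3 ← r3 + 4·r1
  [   1    3   0  -1 ]
  [   0    0   0   1 ]
  [   0    0   0  -1 ]
  [ -12  -36  -1   6 ]
r4 ← r4 + 12·r1
  [ 1  3   0  -1 ]
  [ 0  0   0   1 ]
  [ 0  0   0  -1 ]
  [ 0  0  -1  -6 ]
r2 <=> r4
  [ 1  3   0  -1 ]
  [ 0  0  -1  -6 ]
  [ 0  0   0  -1 ]
  [ 0  0   0   1 ]
r2 ← -1·r2
  [ 1  3  0  -1 ]
  [ 0  0  1   6 ]
  [ 0  0  0  -1 ]
  [ 0  0  0   1 ]
r3 ← -1·r3
  [ 1  3  0  -1 ]
  [ 0  0  1   6 ]
  [ 0  0  0   1 ]
  [ 0  0  0   1 ]
r4 ← r4 − r3
  [ 1  3  0  -1 ]
  [ 0  0  1   6 ]
  [ 0  0  0   1 ]
  [ 0  0  0   0 ]
r2 ← r2 − 6·r3
  [ 1  3  0  -1 ]
  [ 0  0  1   0 ]
  [ 0  0  0   1 ]
  [ 0  0  0   0 ]
r1 ← r1 + r3
  [ 1  3  0  0 ]
  [ 0  0  1  0 ]
  [ 0  0  0  1 ]
  [ 0  0  0  0 ]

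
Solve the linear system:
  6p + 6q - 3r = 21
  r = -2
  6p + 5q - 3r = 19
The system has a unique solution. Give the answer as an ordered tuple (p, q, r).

(1/2, 2, -2)

Form the augmented matrix and row-reduce:
  [ 6  6  -3  |  21 ]
  [ 0  0   1  |  -2 ]
  [ 6  5  -3  |  19 ]
ρ1 := 1/6·ρ1
  [ 1  1  -1/2  |  7/2 ]
  [ 0  0     1  |   -2 ]
  [ 6  5    -3  |   19 ]
ρ3 := ρ3 − 6·ρ1
  [ 1   1  -1/2  |  7/2 ]
  [ 0   0     1  |   -2 ]
  [ 0  -1     0  |   -2 ]
ρ2 <=> ρ3
  [ 1   1  -1/2  |  7/2 ]
  [ 0  -1     0  |   -2 ]
  [ 0   0     1  |   -2 ]
ρ2 := -1·ρ2
  [ 1  1  -1/2  |  7/2 ]
  [ 0  1     0  |    2 ]
  [ 0  0     1  |   -2 ]
ρ1 := ρ1 + 1/2·ρ3
  [ 1  1  0  |  5/2 ]
  [ 0  1  0  |    2 ]
  [ 0  0  1  |   -2 ]
ρ1 := ρ1 − ρ2
  [ 1  0  0  |  1/2 ]
  [ 0  1  0  |    2 ]
  [ 0  0  1  |   -2 ]
Reading off the last column: p = 1/2, q = 2, r = -2.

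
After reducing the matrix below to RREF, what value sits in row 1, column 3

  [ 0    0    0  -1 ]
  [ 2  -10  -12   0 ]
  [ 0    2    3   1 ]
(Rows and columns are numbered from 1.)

3/2

R1 <=> R2
  [ 2  -10  -12   0 ]
  [ 0    0    0  -1 ]
  [ 0    2    3   1 ]
R1 -> 1/2·R1
  [ 1  -5  -6   0 ]
  [ 0   0   0  -1 ]
  [ 0   2   3   1 ]
R2 <=> R3
  [ 1  -5  -6   0 ]
  [ 0   2   3   1 ]
  [ 0   0   0  -1 ]
R2 -> 1/2·R2
  [ 1  -5   -6    0 ]
  [ 0   1  3/2  1/2 ]
  [ 0   0    0   -1 ]
R3 -> -1·R3
  [ 1  -5   -6    0 ]
  [ 0   1  3/2  1/2 ]
  [ 0   0    0    1 ]
R2 -> R2 − 1/2·R3
  [ 1  -5   -6  0 ]
  [ 0   1  3/2  0 ]
  [ 0   0    0  1 ]
R1 -> R1 + 5·R2
  [ 1  0  3/2  0 ]
  [ 0  1  3/2  0 ]
  [ 0  0    0  1 ]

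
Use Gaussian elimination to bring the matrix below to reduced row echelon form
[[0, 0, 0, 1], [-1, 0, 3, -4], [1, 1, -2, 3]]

R1 ↔ R2
  [ -1  0   3  -4 ]
  [  0  0   0   1 ]
  [  1  1  -2   3 ]
R1 := -1·R1
  [ 1  0  -3  4 ]
  [ 0  0   0  1 ]
  [ 1  1  -2  3 ]
R3 := R3 − R1
  [ 1  0  -3   4 ]
  [ 0  0   0   1 ]
  [ 0  1   1  -1 ]
R2 ↔ R3
  [ 1  0  -3   4 ]
  [ 0  1   1  -1 ]
  [ 0  0   0   1 ]
R2 := R2 + R3
  [ 1  0  -3  4 ]
  [ 0  1   1  0 ]
  [ 0  0   0  1 ]
R1 := R1 − 4·R3
  [ 1  0  -3  0 ]
  [ 0  1   1  0 ]
  [ 0  0   0  1 ]

[[1, 0, -3, 0], [0, 1, 1, 0], [0, 0, 0, 1]]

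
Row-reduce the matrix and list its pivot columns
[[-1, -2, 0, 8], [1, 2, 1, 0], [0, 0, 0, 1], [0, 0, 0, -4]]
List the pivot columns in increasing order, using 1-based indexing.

Multiply ρ1 by -1.
  [ 1  2  0  -8 ]
  [ 1  2  1   0 ]
  [ 0  0  0   1 ]
  [ 0  0  0  -4 ]
Subtract ρ1 from ρ2.
  [ 1  2  0  -8 ]
  [ 0  0  1   8 ]
  [ 0  0  0   1 ]
  [ 0  0  0  -4 ]
Add 4 times ρ3 to ρ4.
  [ 1  2  0  -8 ]
  [ 0  0  1   8 ]
  [ 0  0  0   1 ]
  [ 0  0  0   0 ]
Subtract 8 times ρ3 from ρ2.
  [ 1  2  0  -8 ]
  [ 0  0  1   0 ]
  [ 0  0  0   1 ]
  [ 0  0  0   0 ]
Add 8 times ρ3 to ρ1.
  [ 1  2  0  0 ]
  [ 0  0  1  0 ]
  [ 0  0  0  1 ]
  [ 0  0  0  0 ]
Pivot columns are the columns containing a leading 1.

1, 3, 4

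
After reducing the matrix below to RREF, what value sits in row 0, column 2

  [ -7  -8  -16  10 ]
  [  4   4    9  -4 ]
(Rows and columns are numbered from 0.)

R1 ← -1/7·R1
  [ 1  8/7  16/7  -10/7 ]
  [ 4    4     9     -4 ]
R2 ← R2 − 4·R1
  [ 1   8/7  16/7  -10/7 ]
  [ 0  -4/7  -1/7   12/7 ]
R2 ← -7/4·R2
  [ 1  8/7  16/7  -10/7 ]
  [ 0    1   1/4     -3 ]
R1 ← R1 − 8/7·R2
  [ 1  0    2   2 ]
  [ 0  1  1/4  -3 ]

2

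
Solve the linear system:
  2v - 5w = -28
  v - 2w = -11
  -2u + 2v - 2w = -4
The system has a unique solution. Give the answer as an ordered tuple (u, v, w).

(-3, 1, 6)

Form the augmented matrix and row-reduce:
  [  0  2  -5  |  -28 ]
  [  0  1  -2  |  -11 ]
  [ -2  2  -2  |   -4 ]
r1 <=> r3
  [ -2  2  -2  |   -4 ]
  [  0  1  -2  |  -11 ]
  [  0  2  -5  |  -28 ]
r1 := -1/2·r1
  [ 1  -1   1  |    2 ]
  [ 0   1  -2  |  -11 ]
  [ 0   2  -5  |  -28 ]
r3 := r3 − 2·r2
  [ 1  -1   1  |    2 ]
  [ 0   1  -2  |  -11 ]
  [ 0   0  -1  |   -6 ]
r3 := -1·r3
  [ 1  -1   1  |    2 ]
  [ 0   1  -2  |  -11 ]
  [ 0   0   1  |    6 ]
r2 := r2 + 2·r3
  [ 1  -1  1  |  2 ]
  [ 0   1  0  |  1 ]
  [ 0   0  1  |  6 ]
r1 := r1 − r3
  [ 1  -1  0  |  -4 ]
  [ 0   1  0  |   1 ]
  [ 0   0  1  |   6 ]
r1 := r1 + r2
  [ 1  0  0  |  -3 ]
  [ 0  1  0  |   1 ]
  [ 0  0  1  |   6 ]
Reading off the last column: u = -3, v = 1, w = 6.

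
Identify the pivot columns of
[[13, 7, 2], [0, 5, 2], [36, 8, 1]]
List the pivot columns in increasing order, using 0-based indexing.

0, 1, 2

r1 → 1/13·r1
  [  1  7/13  2/13 ]
  [  0     5     2 ]
  [ 36     8     1 ]
r3 → r3 − 36·r1
  [ 1     7/13    2/13 ]
  [ 0        5       2 ]
  [ 0  -148/13  -59/13 ]
r2 → 1/5·r2
  [ 1     7/13    2/13 ]
  [ 0        1     2/5 ]
  [ 0  -148/13  -59/13 ]
r3 → r3 + 148/13·r2
  [ 1  7/13  2/13 ]
  [ 0     1   2/5 ]
  [ 0     0  1/65 ]
r3 → 65·r3
  [ 1  7/13  2/13 ]
  [ 0     1   2/5 ]
  [ 0     0     1 ]
r2 → r2 − 2/5·r3
  [ 1  7/13  2/13 ]
  [ 0     1     0 ]
  [ 0     0     1 ]
r1 → r1 − 2/13·r3
  [ 1  7/13  0 ]
  [ 0     1  0 ]
  [ 0     0  1 ]
r1 → r1 − 7/13·r2
  [ 1  0  0 ]
  [ 0  1  0 ]
  [ 0  0  1 ]
Pivot columns are the columns containing a leading 1.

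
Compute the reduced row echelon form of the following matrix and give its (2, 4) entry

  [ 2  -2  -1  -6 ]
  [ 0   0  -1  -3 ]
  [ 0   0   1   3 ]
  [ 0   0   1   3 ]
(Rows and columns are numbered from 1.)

R1 -> 1/2·R1
R2 -> -1·R2
R3 -> R3 − R2
R4 -> R4 − R2
R1 -> R1 + 1/2·R2

3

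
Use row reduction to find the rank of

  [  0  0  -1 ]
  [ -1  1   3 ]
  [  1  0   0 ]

rank = 3

Swap r1 and r2.
  [ -1  1   3 ]
  [  0  0  -1 ]
  [  1  0   0 ]
Multiply r1 by -1.
  [ 1  -1  -3 ]
  [ 0   0  -1 ]
  [ 1   0   0 ]
Subtract r1 from r3.
  [ 1  -1  -3 ]
  [ 0   0  -1 ]
  [ 0   1   3 ]
Swap r2 and r3.
  [ 1  -1  -3 ]
  [ 0   1   3 ]
  [ 0   0  -1 ]
Multiply r3 by -1.
  [ 1  -1  -3 ]
  [ 0   1   3 ]
  [ 0   0   1 ]
Subtract 3 times r3 from r2.
  [ 1  -1  -3 ]
  [ 0   1   0 ]
  [ 0   0   1 ]
Add 3 times r3 to r1.
  [ 1  -1  0 ]
  [ 0   1  0 ]
  [ 0   0  1 ]
Add r2 to r1.
  [ 1  0  0 ]
  [ 0  1  0 ]
  [ 0  0  1 ]
The reduced form has 3 nonzero rows.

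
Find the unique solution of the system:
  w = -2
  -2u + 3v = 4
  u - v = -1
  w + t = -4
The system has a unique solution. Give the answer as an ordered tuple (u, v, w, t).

Form the augmented matrix and row-reduce:
  [  0   0  1  0  |  -2 ]
  [ -2   3  0  0  |   4 ]
  [  1  -1  0  0  |  -1 ]
  [  0   0  1  1  |  -4 ]
Swap R1 and R2.
  [ -2   3  0  0  |   4 ]
  [  0   0  1  0  |  -2 ]
  [  1  -1  0  0  |  -1 ]
  [  0   0  1  1  |  -4 ]
Multiply R1 by -1/2.
  [ 1  -3/2  0  0  |  -2 ]
  [ 0     0  1  0  |  -2 ]
  [ 1    -1  0  0  |  -1 ]
  [ 0     0  1  1  |  -4 ]
Subtract R1 from R3.
  [ 1  -3/2  0  0  |  -2 ]
  [ 0     0  1  0  |  -2 ]
  [ 0   1/2  0  0  |   1 ]
  [ 0     0  1  1  |  -4 ]
Swap R2 and R3.
  [ 1  -3/2  0  0  |  -2 ]
  [ 0   1/2  0  0  |   1 ]
  [ 0     0  1  0  |  -2 ]
  [ 0     0  1  1  |  -4 ]
Multiply R2 by 2.
  [ 1  -3/2  0  0  |  -2 ]
  [ 0     1  0  0  |   2 ]
  [ 0     0  1  0  |  -2 ]
  [ 0     0  1  1  |  -4 ]
Subtract R3 from R4.
  [ 1  -3/2  0  0  |  -2 ]
  [ 0     1  0  0  |   2 ]
  [ 0     0  1  0  |  -2 ]
  [ 0     0  0  1  |  -2 ]
Add 3/2 times R2 to R1.
  [ 1  0  0  0  |   1 ]
  [ 0  1  0  0  |   2 ]
  [ 0  0  1  0  |  -2 ]
  [ 0  0  0  1  |  -2 ]
Reading off the last column: u = 1, v = 2, w = -2, t = -2.

(1, 2, -2, -2)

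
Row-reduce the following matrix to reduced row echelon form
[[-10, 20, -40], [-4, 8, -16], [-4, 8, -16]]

[[1, -2, 4], [0, 0, 0], [0, 0, 0]]

Multiply R1 by -1/10.
Add 4 times R1 to R2.
Add 4 times R1 to R3.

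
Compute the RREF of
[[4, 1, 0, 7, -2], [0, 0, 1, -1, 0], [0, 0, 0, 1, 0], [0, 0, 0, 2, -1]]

[[1, 1/4, 0, 0, 0], [0, 0, 1, 0, 0], [0, 0, 0, 1, 0], [0, 0, 0, 0, 1]]

R1 ← 1/4·R1
  [ 1  1/4  0  7/4  -1/2 ]
  [ 0    0  1   -1     0 ]
  [ 0    0  0    1     0 ]
  [ 0    0  0    2    -1 ]
R4 ← R4 − 2·R3
  [ 1  1/4  0  7/4  -1/2 ]
  [ 0    0  1   -1     0 ]
  [ 0    0  0    1     0 ]
  [ 0    0  0    0    -1 ]
R4 ← -1·R4
  [ 1  1/4  0  7/4  -1/2 ]
  [ 0    0  1   -1     0 ]
  [ 0    0  0    1     0 ]
  [ 0    0  0    0     1 ]
R1 ← R1 + 1/2·R4
  [ 1  1/4  0  7/4  0 ]
  [ 0    0  1   -1  0 ]
  [ 0    0  0    1  0 ]
  [ 0    0  0    0  1 ]
R2 ← R2 + R3
  [ 1  1/4  0  7/4  0 ]
  [ 0    0  1    0  0 ]
  [ 0    0  0    1  0 ]
  [ 0    0  0    0  1 ]
R1 ← R1 − 7/4·R3
  [ 1  1/4  0  0  0 ]
  [ 0    0  1  0  0 ]
  [ 0    0  0  1  0 ]
  [ 0    0  0  0  1 ]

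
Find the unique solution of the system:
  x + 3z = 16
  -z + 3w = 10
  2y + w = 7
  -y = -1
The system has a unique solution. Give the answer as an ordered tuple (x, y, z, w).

Form the augmented matrix and row-reduce:
  [ 1   0   3  0  |  16 ]
  [ 0   0  -1  3  |  10 ]
  [ 0   2   0  1  |   7 ]
  [ 0  -1   0  0  |  -1 ]
ρ2 <-> ρ3
  [ 1   0   3  0  |  16 ]
  [ 0   2   0  1  |   7 ]
  [ 0   0  -1  3  |  10 ]
  [ 0  -1   0  0  |  -1 ]
ρ2 -> 1/2·ρ2
  [ 1   0   3    0  |   16 ]
  [ 0   1   0  1/2  |  7/2 ]
  [ 0   0  -1    3  |   10 ]
  [ 0  -1   0    0  |   -1 ]
ρ4 -> ρ4 + ρ2
  [ 1  0   3    0  |   16 ]
  [ 0  1   0  1/2  |  7/2 ]
  [ 0  0  -1    3  |   10 ]
  [ 0  0   0  1/2  |  5/2 ]
ρ3 -> -1·ρ3
  [ 1  0  3    0  |   16 ]
  [ 0  1  0  1/2  |  7/2 ]
  [ 0  0  1   -3  |  -10 ]
  [ 0  0  0  1/2  |  5/2 ]
ρ4 -> 2·ρ4
  [ 1  0  3    0  |   16 ]
  [ 0  1  0  1/2  |  7/2 ]
  [ 0  0  1   -3  |  -10 ]
  [ 0  0  0    1  |    5 ]
ρ3 -> ρ3 + 3·ρ4
  [ 1  0  3    0  |   16 ]
  [ 0  1  0  1/2  |  7/2 ]
  [ 0  0  1    0  |    5 ]
  [ 0  0  0    1  |    5 ]
ρ2 -> ρ2 − 1/2·ρ4
  [ 1  0  3  0  |  16 ]
  [ 0  1  0  0  |   1 ]
  [ 0  0  1  0  |   5 ]
  [ 0  0  0  1  |   5 ]
ρ1 -> ρ1 − 3·ρ3
  [ 1  0  0  0  |  1 ]
  [ 0  1  0  0  |  1 ]
  [ 0  0  1  0  |  5 ]
  [ 0  0  0  1  |  5 ]
Reading off the last column: x = 1, y = 1, z = 5, w = 5.

(1, 1, 5, 5)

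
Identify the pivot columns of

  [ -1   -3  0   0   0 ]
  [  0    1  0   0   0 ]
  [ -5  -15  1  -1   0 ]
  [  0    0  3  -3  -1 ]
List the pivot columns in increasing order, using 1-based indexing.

1, 2, 3, 5

R1 -> -1·R1
R3 -> R3 + 5·R1
R4 -> R4 − 3·R3
R4 -> -1·R4
R1 -> R1 − 3·R2
Pivot columns are the columns containing a leading 1.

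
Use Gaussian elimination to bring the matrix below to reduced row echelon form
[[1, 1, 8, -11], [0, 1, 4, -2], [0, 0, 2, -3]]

Multiply R3 by 1/2.
Subtract 4 times R3 from R2.
Subtract 8 times R3 from R1.
Subtract R2 from R1.

[[1, 0, 0, -3], [0, 1, 0, 4], [0, 0, 1, -3/2]]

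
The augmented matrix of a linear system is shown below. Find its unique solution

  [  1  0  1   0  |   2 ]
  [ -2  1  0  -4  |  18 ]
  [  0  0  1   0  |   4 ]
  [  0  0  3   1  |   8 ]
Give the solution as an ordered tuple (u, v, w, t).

(-2, -2, 4, -4)

r2 → r2 + 2·r1
  [ 1  0  1   0  |   2 ]
  [ 0  1  2  -4  |  22 ]
  [ 0  0  1   0  |   4 ]
  [ 0  0  3   1  |   8 ]
r4 → r4 − 3·r3
  [ 1  0  1   0  |   2 ]
  [ 0  1  2  -4  |  22 ]
  [ 0  0  1   0  |   4 ]
  [ 0  0  0   1  |  -4 ]
r2 → r2 + 4·r4
  [ 1  0  1  0  |   2 ]
  [ 0  1  2  0  |   6 ]
  [ 0  0  1  0  |   4 ]
  [ 0  0  0  1  |  -4 ]
r2 → r2 − 2·r3
  [ 1  0  1  0  |   2 ]
  [ 0  1  0  0  |  -2 ]
  [ 0  0  1  0  |   4 ]
  [ 0  0  0  1  |  -4 ]
r1 → r1 − r3
  [ 1  0  0  0  |  -2 ]
  [ 0  1  0  0  |  -2 ]
  [ 0  0  1  0  |   4 ]
  [ 0  0  0  1  |  -4 ]
Reading off the last column: u = -2, v = -2, w = 4, t = -4.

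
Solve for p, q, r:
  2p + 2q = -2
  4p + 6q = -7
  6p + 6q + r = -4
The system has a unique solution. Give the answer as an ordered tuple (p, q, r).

(1/2, -3/2, 2)

Form the augmented matrix and row-reduce:
  [ 2  2  0  |  -2 ]
  [ 4  6  0  |  -7 ]
  [ 6  6  1  |  -4 ]
r1 := 1/2·r1
  [ 1  1  0  |  -1 ]
  [ 4  6  0  |  -7 ]
  [ 6  6  1  |  -4 ]
r2 := r2 − 4·r1
  [ 1  1  0  |  -1 ]
  [ 0  2  0  |  -3 ]
  [ 6  6  1  |  -4 ]
r3 := r3 − 6·r1
  [ 1  1  0  |  -1 ]
  [ 0  2  0  |  -3 ]
  [ 0  0  1  |   2 ]
r2 := 1/2·r2
  [ 1  1  0  |    -1 ]
  [ 0  1  0  |  -3/2 ]
  [ 0  0  1  |     2 ]
r1 := r1 − r2
  [ 1  0  0  |   1/2 ]
  [ 0  1  0  |  -3/2 ]
  [ 0  0  1  |     2 ]
Reading off the last column: p = 1/2, q = -3/2, r = 2.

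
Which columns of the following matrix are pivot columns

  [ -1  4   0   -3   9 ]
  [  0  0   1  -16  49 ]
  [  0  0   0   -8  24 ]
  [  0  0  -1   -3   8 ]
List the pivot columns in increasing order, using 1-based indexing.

1, 3, 4

Multiply R1 by -1.
Add R2 to R4.
Multiply R3 by -1/8.
Add 19 times R3 to R4.
Add 16 times R3 to R2.
Subtract 3 times R3 from R1.
Pivot columns are the columns containing a leading 1.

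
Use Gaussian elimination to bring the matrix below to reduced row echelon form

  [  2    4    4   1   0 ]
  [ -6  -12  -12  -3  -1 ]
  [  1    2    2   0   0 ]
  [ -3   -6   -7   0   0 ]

[[1, 2, 0, 0, 0], [0, 0, 1, 0, 0], [0, 0, 0, 1, 0], [0, 0, 0, 0, 1]]

R1 → 1/2·R1
  [  1    2    2  1/2   0 ]
  [ -6  -12  -12   -3  -1 ]
  [  1    2    2    0   0 ]
  [ -3   -6   -7    0   0 ]
R2 → R2 + 6·R1
  [  1   2   2  1/2   0 ]
  [  0   0   0    0  -1 ]
  [  1   2   2    0   0 ]
  [ -3  -6  -7    0   0 ]
R3 → R3 − R1
  [  1   2   2   1/2   0 ]
  [  0   0   0     0  -1 ]
  [  0   0   0  -1/2   0 ]
  [ -3  -6  -7     0   0 ]
R4 → R4 + 3·R1
  [ 1  2   2   1/2   0 ]
  [ 0  0   0     0  -1 ]
  [ 0  0   0  -1/2   0 ]
  [ 0  0  -1   3/2   0 ]
R2 <=> R4
  [ 1  2   2   1/2   0 ]
  [ 0  0  -1   3/2   0 ]
  [ 0  0   0  -1/2   0 ]
  [ 0  0   0     0  -1 ]
R2 → -1·R2
  [ 1  2  2   1/2   0 ]
  [ 0  0  1  -3/2   0 ]
  [ 0  0  0  -1/2   0 ]
  [ 0  0  0     0  -1 ]
R3 → -2·R3
  [ 1  2  2   1/2   0 ]
  [ 0  0  1  -3/2   0 ]
  [ 0  0  0     1   0 ]
  [ 0  0  0     0  -1 ]
R4 → -1·R4
  [ 1  2  2   1/2  0 ]
  [ 0  0  1  -3/2  0 ]
  [ 0  0  0     1  0 ]
  [ 0  0  0     0  1 ]
R2 → R2 + 3/2·R3
  [ 1  2  2  1/2  0 ]
  [ 0  0  1    0  0 ]
  [ 0  0  0    1  0 ]
  [ 0  0  0    0  1 ]
R1 → R1 − 1/2·R3
  [ 1  2  2  0  0 ]
  [ 0  0  1  0  0 ]
  [ 0  0  0  1  0 ]
  [ 0  0  0  0  1 ]
R1 → R1 − 2·R2
  [ 1  2  0  0  0 ]
  [ 0  0  1  0  0 ]
  [ 0  0  0  1  0 ]
  [ 0  0  0  0  1 ]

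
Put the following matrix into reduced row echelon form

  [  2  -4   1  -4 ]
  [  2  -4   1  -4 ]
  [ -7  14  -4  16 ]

[[1, -2, 0, 0], [0, 0, 1, -4], [0, 0, 0, 0]]

Multiply R1 by 1/2.
  [  1  -2  1/2  -2 ]
  [  2  -4    1  -4 ]
  [ -7  14   -4  16 ]
Subtract 2 times R1 from R2.
  [  1  -2  1/2  -2 ]
  [  0   0    0   0 ]
  [ -7  14   -4  16 ]
Add 7 times R1 to R3.
  [ 1  -2   1/2  -2 ]
  [ 0   0     0   0 ]
  [ 0   0  -1/2   2 ]
Swap R2 and R3.
  [ 1  -2   1/2  -2 ]
  [ 0   0  -1/2   2 ]
  [ 0   0     0   0 ]
Multiply R2 by -2.
  [ 1  -2  1/2  -2 ]
  [ 0   0    1  -4 ]
  [ 0   0    0   0 ]
Subtract 1/2 times R2 from R1.
  [ 1  -2  0   0 ]
  [ 0   0  1  -4 ]
  [ 0   0  0   0 ]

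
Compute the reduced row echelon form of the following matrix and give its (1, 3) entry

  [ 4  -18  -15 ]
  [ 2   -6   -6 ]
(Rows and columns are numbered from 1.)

r1 ← 1/4·r1
r2 ← r2 − 2·r1
r2 ← 1/3·r2
r1 ← r1 + 9/2·r2

-3/2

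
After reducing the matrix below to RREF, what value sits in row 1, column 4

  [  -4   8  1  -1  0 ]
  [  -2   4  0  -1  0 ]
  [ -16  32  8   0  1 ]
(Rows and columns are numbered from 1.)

Multiply R1 by -1/4.
  [   1  -2  -1/4  1/4  0 ]
  [  -2   4     0   -1  0 ]
  [ -16  32     8    0  1 ]
Add 2 times R1 to R2.
  [   1  -2  -1/4   1/4  0 ]
  [   0   0  -1/2  -1/2  0 ]
  [ -16  32     8     0  1 ]
Add 16 times R1 to R3.
  [ 1  -2  -1/4   1/4  0 ]
  [ 0   0  -1/2  -1/2  0 ]
  [ 0   0     4     4  1 ]
Multiply R2 by -2.
  [ 1  -2  -1/4  1/4  0 ]
  [ 0   0     1    1  0 ]
  [ 0   0     4    4  1 ]
Subtract 4 times R2 from R3.
  [ 1  -2  -1/4  1/4  0 ]
  [ 0   0     1    1  0 ]
  [ 0   0     0    0  1 ]
Add 1/4 times R2 to R1.
  [ 1  -2  0  1/2  0 ]
  [ 0   0  1    1  0 ]
  [ 0   0  0    0  1 ]

1/2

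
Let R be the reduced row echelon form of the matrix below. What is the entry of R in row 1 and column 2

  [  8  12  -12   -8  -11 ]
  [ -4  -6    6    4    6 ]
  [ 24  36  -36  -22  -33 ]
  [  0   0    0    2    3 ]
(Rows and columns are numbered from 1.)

R1 -> 1/8·R1
  [  1  3/2  -3/2   -1  -11/8 ]
  [ -4   -6     6    4      6 ]
  [ 24   36   -36  -22    -33 ]
  [  0    0     0    2      3 ]
R2 -> R2 + 4·R1
  [  1  3/2  -3/2   -1  -11/8 ]
  [  0    0     0    0    1/2 ]
  [ 24   36   -36  -22    -33 ]
  [  0    0     0    2      3 ]
R3 -> R3 − 24·R1
  [ 1  3/2  -3/2  -1  -11/8 ]
  [ 0    0     0   0    1/2 ]
  [ 0    0     0   2      0 ]
  [ 0    0     0   2      3 ]
R2 <=> R3
  [ 1  3/2  -3/2  -1  -11/8 ]
  [ 0    0     0   2      0 ]
  [ 0    0     0   0    1/2 ]
  [ 0    0     0   2      3 ]
R2 -> 1/2·R2
  [ 1  3/2  -3/2  -1  -11/8 ]
  [ 0    0     0   1      0 ]
  [ 0    0     0   0    1/2 ]
  [ 0    0     0   2      3 ]
R4 -> R4 − 2·R2
  [ 1  3/2  -3/2  -1  -11/8 ]
  [ 0    0     0   1      0 ]
  [ 0    0     0   0    1/2 ]
  [ 0    0     0   0      3 ]
R3 -> 2·R3
  [ 1  3/2  -3/2  -1  -11/8 ]
  [ 0    0     0   1      0 ]
  [ 0    0     0   0      1 ]
  [ 0    0     0   0      3 ]
R4 -> R4 − 3·R3
  [ 1  3/2  -3/2  -1  -11/8 ]
  [ 0    0     0   1      0 ]
  [ 0    0     0   0      1 ]
  [ 0    0     0   0      0 ]
R1 -> R1 + 11/8·R3
  [ 1  3/2  -3/2  -1  0 ]
  [ 0    0     0   1  0 ]
  [ 0    0     0   0  1 ]
  [ 0    0     0   0  0 ]
R1 -> R1 + R2
  [ 1  3/2  -3/2  0  0 ]
  [ 0    0     0  1  0 ]
  [ 0    0     0  0  1 ]
  [ 0    0     0  0  0 ]

3/2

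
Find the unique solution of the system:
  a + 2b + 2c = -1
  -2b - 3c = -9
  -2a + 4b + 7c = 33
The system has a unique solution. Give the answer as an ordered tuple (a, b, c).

Form the augmented matrix and row-reduce:
  [  1   2   2  |  -1 ]
  [  0  -2  -3  |  -9 ]
  [ -2   4   7  |  33 ]
Add 2 times R1 to R3.
  [ 1   2   2  |  -1 ]
  [ 0  -2  -3  |  -9 ]
  [ 0   8  11  |  31 ]
Multiply R2 by -1/2.
  [ 1  2    2  |   -1 ]
  [ 0  1  3/2  |  9/2 ]
  [ 0  8   11  |   31 ]
Subtract 8 times R2 from R3.
  [ 1  2    2  |   -1 ]
  [ 0  1  3/2  |  9/2 ]
  [ 0  0   -1  |   -5 ]
Multiply R3 by -1.
  [ 1  2    2  |   -1 ]
  [ 0  1  3/2  |  9/2 ]
  [ 0  0    1  |    5 ]
Subtract 3/2 times R3 from R2.
  [ 1  2  2  |  -1 ]
  [ 0  1  0  |  -3 ]
  [ 0  0  1  |   5 ]
Subtract 2 times R3 from R1.
  [ 1  2  0  |  -11 ]
  [ 0  1  0  |   -3 ]
  [ 0  0  1  |    5 ]
Subtract 2 times R2 from R1.
  [ 1  0  0  |  -5 ]
  [ 0  1  0  |  -3 ]
  [ 0  0  1  |   5 ]
Reading off the last column: a = -5, b = -3, c = 5.

(-5, -3, 5)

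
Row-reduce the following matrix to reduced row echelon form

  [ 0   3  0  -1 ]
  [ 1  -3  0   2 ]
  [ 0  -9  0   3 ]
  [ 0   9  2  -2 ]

[[1, 0, 0, 1], [0, 1, 0, -1/3], [0, 0, 1, 1/2], [0, 0, 0, 0]]

Swap r1 and r2.
  [ 1  -3  0   2 ]
  [ 0   3  0  -1 ]
  [ 0  -9  0   3 ]
  [ 0   9  2  -2 ]
Multiply r2 by 1/3.
  [ 1  -3  0     2 ]
  [ 0   1  0  -1/3 ]
  [ 0  -9  0     3 ]
  [ 0   9  2    -2 ]
Add 9 times r2 to r3.
  [ 1  -3  0     2 ]
  [ 0   1  0  -1/3 ]
  [ 0   0  0     0 ]
  [ 0   9  2    -2 ]
Subtract 9 times r2 from r4.
  [ 1  -3  0     2 ]
  [ 0   1  0  -1/3 ]
  [ 0   0  0     0 ]
  [ 0   0  2     1 ]
Swap r3 and r4.
  [ 1  -3  0     2 ]
  [ 0   1  0  -1/3 ]
  [ 0   0  2     1 ]
  [ 0   0  0     0 ]
Multiply r3 by 1/2.
  [ 1  -3  0     2 ]
  [ 0   1  0  -1/3 ]
  [ 0   0  1   1/2 ]
  [ 0   0  0     0 ]
Add 3 times r2 to r1.
  [ 1  0  0     1 ]
  [ 0  1  0  -1/3 ]
  [ 0  0  1   1/2 ]
  [ 0  0  0     0 ]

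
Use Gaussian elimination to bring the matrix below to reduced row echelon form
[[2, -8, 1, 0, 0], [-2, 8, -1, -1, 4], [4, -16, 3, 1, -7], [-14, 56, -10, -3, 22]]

[[1, -4, 0, 0, 0], [0, 0, 1, 0, 0], [0, 0, 0, 1, 0], [0, 0, 0, 0, 1]]

Multiply r1 by 1/2.
  [   1   -4  1/2   0   0 ]
  [  -2    8   -1  -1   4 ]
  [   4  -16    3   1  -7 ]
  [ -14   56  -10  -3  22 ]
Add 2 times r1 to r2.
  [   1   -4  1/2   0   0 ]
  [   0    0    0  -1   4 ]
  [   4  -16    3   1  -7 ]
  [ -14   56  -10  -3  22 ]
Subtract 4 times r1 from r3.
  [   1  -4  1/2   0   0 ]
  [   0   0    0  -1   4 ]
  [   0   0    1   1  -7 ]
  [ -14  56  -10  -3  22 ]
Add 14 times r1 to r4.
  [ 1  -4  1/2   0   0 ]
  [ 0   0    0  -1   4 ]
  [ 0   0    1   1  -7 ]
  [ 0   0   -3  -3  22 ]
Swap r2 and r3.
  [ 1  -4  1/2   0   0 ]
  [ 0   0    1   1  -7 ]
  [ 0   0    0  -1   4 ]
  [ 0   0   -3  -3  22 ]
Add 3 times r2 to r4.
  [ 1  -4  1/2   0   0 ]
  [ 0   0    1   1  -7 ]
  [ 0   0    0  -1   4 ]
  [ 0   0    0   0   1 ]
Multiply r3 by -1.
  [ 1  -4  1/2  0   0 ]
  [ 0   0    1  1  -7 ]
  [ 0   0    0  1  -4 ]
  [ 0   0    0  0   1 ]
Add 4 times r4 to r3.
  [ 1  -4  1/2  0   0 ]
  [ 0   0    1  1  -7 ]
  [ 0   0    0  1   0 ]
  [ 0   0    0  0   1 ]
Add 7 times r4 to r2.
  [ 1  -4  1/2  0  0 ]
  [ 0   0    1  1  0 ]
  [ 0   0    0  1  0 ]
  [ 0   0    0  0  1 ]
Subtract r3 from r2.
  [ 1  -4  1/2  0  0 ]
  [ 0   0    1  0  0 ]
  [ 0   0    0  1  0 ]
  [ 0   0    0  0  1 ]
Subtract 1/2 times r2 from r1.
  [ 1  -4  0  0  0 ]
  [ 0   0  1  0  0 ]
  [ 0   0  0  1  0 ]
  [ 0   0  0  0  1 ]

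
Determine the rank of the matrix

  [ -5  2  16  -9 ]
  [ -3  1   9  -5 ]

rank = 2

Multiply ρ1 by -1/5.
Add 3 times ρ1 to ρ2.
Multiply ρ2 by -5.
Add 2/5 times ρ2 to ρ1.
The reduced form has 2 nonzero rows.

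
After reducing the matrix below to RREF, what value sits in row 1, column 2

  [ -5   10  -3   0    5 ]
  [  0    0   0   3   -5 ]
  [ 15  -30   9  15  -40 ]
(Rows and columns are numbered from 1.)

R1 := -1/5·R1
  [  1   -2  3/5   0   -1 ]
  [  0    0    0   3   -5 ]
  [ 15  -30    9  15  -40 ]
R3 := R3 − 15·R1
  [ 1  -2  3/5   0   -1 ]
  [ 0   0    0   3   -5 ]
  [ 0   0    0  15  -25 ]
R2 := 1/3·R2
  [ 1  -2  3/5   0    -1 ]
  [ 0   0    0   1  -5/3 ]
  [ 0   0    0  15   -25 ]
R3 := R3 − 15·R2
  [ 1  -2  3/5  0    -1 ]
  [ 0   0    0  1  -5/3 ]
  [ 0   0    0  0     0 ]

-2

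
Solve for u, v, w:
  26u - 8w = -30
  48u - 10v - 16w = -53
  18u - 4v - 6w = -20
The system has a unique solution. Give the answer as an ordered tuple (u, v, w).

(-3, 1/2, -6)

Form the augmented matrix and row-reduce:
  [ 26    0   -8  |  -30 ]
  [ 48  -10  -16  |  -53 ]
  [ 18   -4   -6  |  -20 ]
r1 → 1/26·r1
  [  1    0  -4/13  |  -15/13 ]
  [ 48  -10    -16  |     -53 ]
  [ 18   -4     -6  |     -20 ]
r2 → r2 − 48·r1
  [  1    0   -4/13  |  -15/13 ]
  [  0  -10  -16/13  |   31/13 ]
  [ 18   -4      -6  |     -20 ]
r3 → r3 − 18·r1
  [ 1    0   -4/13  |  -15/13 ]
  [ 0  -10  -16/13  |   31/13 ]
  [ 0   -4   -6/13  |   10/13 ]
r2 → -1/10·r2
  [ 1   0  -4/13  |   -15/13 ]
  [ 0   1   8/65  |  -31/130 ]
  [ 0  -4  -6/13  |    10/13 ]
r3 → r3 + 4·r2
  [ 1  0  -4/13  |   -15/13 ]
  [ 0  1   8/65  |  -31/130 ]
  [ 0  0   2/65  |   -12/65 ]
r3 → 65/2·r3
  [ 1  0  -4/13  |   -15/13 ]
  [ 0  1   8/65  |  -31/130 ]
  [ 0  0      1  |       -6 ]
r2 → r2 − 8/65·r3
  [ 1  0  -4/13  |  -15/13 ]
  [ 0  1      0  |     1/2 ]
  [ 0  0      1  |      -6 ]
r1 → r1 + 4/13·r3
  [ 1  0  0  |   -3 ]
  [ 0  1  0  |  1/2 ]
  [ 0  0  1  |   -6 ]
Reading off the last column: u = -3, v = 1/2, w = -6.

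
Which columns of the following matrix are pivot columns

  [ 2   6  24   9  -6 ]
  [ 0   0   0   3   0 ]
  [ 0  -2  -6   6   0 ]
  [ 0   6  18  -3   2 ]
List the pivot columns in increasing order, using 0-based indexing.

R1 ← 1/2·R1
  [ 1   3  12  9/2  -3 ]
  [ 0   0   0    3   0 ]
  [ 0  -2  -6    6   0 ]
  [ 0   6  18   -3   2 ]
R2 <-> R3
  [ 1   3  12  9/2  -3 ]
  [ 0  -2  -6    6   0 ]
  [ 0   0   0    3   0 ]
  [ 0   6  18   -3   2 ]
R2 ← -1/2·R2
  [ 1  3  12  9/2  -3 ]
  [ 0  1   3   -3   0 ]
  [ 0  0   0    3   0 ]
  [ 0  6  18   -3   2 ]
R4 ← R4 − 6·R2
  [ 1  3  12  9/2  -3 ]
  [ 0  1   3   -3   0 ]
  [ 0  0   0    3   0 ]
  [ 0  0   0   15   2 ]
R3 ← 1/3·R3
  [ 1  3  12  9/2  -3 ]
  [ 0  1   3   -3   0 ]
  [ 0  0   0    1   0 ]
  [ 0  0   0   15   2 ]
R4 ← R4 − 15·R3
  [ 1  3  12  9/2  -3 ]
  [ 0  1   3   -3   0 ]
  [ 0  0   0    1   0 ]
  [ 0  0   0    0   2 ]
R4 ← 1/2·R4
  [ 1  3  12  9/2  -3 ]
  [ 0  1   3   -3   0 ]
  [ 0  0   0    1   0 ]
  [ 0  0   0    0   1 ]
R1 ← R1 + 3·R4
  [ 1  3  12  9/2  0 ]
  [ 0  1   3   -3  0 ]
  [ 0  0   0    1  0 ]
  [ 0  0   0    0  1 ]
R2 ← R2 + 3·R3
  [ 1  3  12  9/2  0 ]
  [ 0  1   3    0  0 ]
  [ 0  0   0    1  0 ]
  [ 0  0   0    0  1 ]
R1 ← R1 − 9/2·R3
  [ 1  3  12  0  0 ]
  [ 0  1   3  0  0 ]
  [ 0  0   0  1  0 ]
  [ 0  0   0  0  1 ]
R1 ← R1 − 3·R2
  [ 1  0  3  0  0 ]
  [ 0  1  3  0  0 ]
  [ 0  0  0  1  0 ]
  [ 0  0  0  0  1 ]
Pivot columns are the columns containing a leading 1.

0, 1, 3, 4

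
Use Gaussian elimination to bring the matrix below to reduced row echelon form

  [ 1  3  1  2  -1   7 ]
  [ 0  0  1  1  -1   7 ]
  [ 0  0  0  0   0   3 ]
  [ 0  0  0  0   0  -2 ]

[[1, 3, 0, 1, 0, 0], [0, 0, 1, 1, -1, 0], [0, 0, 0, 0, 0, 1], [0, 0, 0, 0, 0, 0]]

ρ3 ← 1/3·ρ3
ρ4 ← ρ4 + 2·ρ3
ρ2 ← ρ2 − 7·ρ3
ρ1 ← ρ1 − 7·ρ3
ρ1 ← ρ1 − ρ2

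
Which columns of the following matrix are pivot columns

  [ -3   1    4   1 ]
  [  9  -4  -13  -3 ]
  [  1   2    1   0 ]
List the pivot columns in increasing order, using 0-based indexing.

0, 1, 3

R1 → -1/3·R1
  [ 1  -1/3  -4/3  -1/3 ]
  [ 9    -4   -13    -3 ]
  [ 1     2     1     0 ]
R2 → R2 − 9·R1
  [ 1  -1/3  -4/3  -1/3 ]
  [ 0    -1    -1     0 ]
  [ 1     2     1     0 ]
R3 → R3 − R1
  [ 1  -1/3  -4/3  -1/3 ]
  [ 0    -1    -1     0 ]
  [ 0   7/3   7/3   1/3 ]
R2 → -1·R2
  [ 1  -1/3  -4/3  -1/3 ]
  [ 0     1     1     0 ]
  [ 0   7/3   7/3   1/3 ]
R3 → R3 − 7/3·R2
  [ 1  -1/3  -4/3  -1/3 ]
  [ 0     1     1     0 ]
  [ 0     0     0   1/3 ]
R3 → 3·R3
  [ 1  -1/3  -4/3  -1/3 ]
  [ 0     1     1     0 ]
  [ 0     0     0     1 ]
R1 → R1 + 1/3·R3
  [ 1  -1/3  -4/3  0 ]
  [ 0     1     1  0 ]
  [ 0     0     0  1 ]
R1 → R1 + 1/3·R2
  [ 1  0  -1  0 ]
  [ 0  1   1  0 ]
  [ 0  0   0  1 ]
Pivot columns are the columns containing a leading 1.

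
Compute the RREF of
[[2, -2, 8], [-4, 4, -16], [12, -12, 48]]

Multiply r1 by 1/2.
  [  1   -1    4 ]
  [ -4    4  -16 ]
  [ 12  -12   48 ]
Add 4 times r1 to r2.
  [  1   -1   4 ]
  [  0    0   0 ]
  [ 12  -12  48 ]
Subtract 12 times r1 from r3.
  [ 1  -1  4 ]
  [ 0   0  0 ]
  [ 0   0  0 ]

[[1, -1, 4], [0, 0, 0], [0, 0, 0]]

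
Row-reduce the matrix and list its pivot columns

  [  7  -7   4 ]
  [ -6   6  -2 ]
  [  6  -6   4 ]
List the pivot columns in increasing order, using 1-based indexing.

1, 3

R1 ← 1/7·R1
  [  1  -1  4/7 ]
  [ -6   6   -2 ]
  [  6  -6    4 ]
R2 ← R2 + 6·R1
  [ 1  -1   4/7 ]
  [ 0   0  10/7 ]
  [ 6  -6     4 ]
R3 ← R3 − 6·R1
  [ 1  -1   4/7 ]
  [ 0   0  10/7 ]
  [ 0   0   4/7 ]
R2 ← 7/10·R2
  [ 1  -1  4/7 ]
  [ 0   0    1 ]
  [ 0   0  4/7 ]
R3 ← R3 − 4/7·R2
  [ 1  -1  4/7 ]
  [ 0   0    1 ]
  [ 0   0    0 ]
R1 ← R1 − 4/7·R2
  [ 1  -1  0 ]
  [ 0   0  1 ]
  [ 0   0  0 ]
Pivot columns are the columns containing a leading 1.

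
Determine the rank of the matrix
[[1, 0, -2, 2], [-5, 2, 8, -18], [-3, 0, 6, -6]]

ρ2 ← ρ2 + 5·ρ1
  [  1  0  -2   2 ]
  [  0  2  -2  -8 ]
  [ -3  0   6  -6 ]
ρ3 ← ρ3 + 3·ρ1
  [ 1  0  -2   2 ]
  [ 0  2  -2  -8 ]
  [ 0  0   0   0 ]
ρ2 ← 1/2·ρ2
  [ 1  0  -2   2 ]
  [ 0  1  -1  -4 ]
  [ 0  0   0   0 ]
The reduced form has 2 nonzero rows.

rank = 2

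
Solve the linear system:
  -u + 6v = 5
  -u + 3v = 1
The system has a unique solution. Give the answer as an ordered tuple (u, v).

Form the augmented matrix and row-reduce:
  [ -1  6  |  5 ]
  [ -1  3  |  1 ]
Multiply R1 by -1.
  [  1  -6  |  -5 ]
  [ -1   3  |   1 ]
Add R1 to R2.
  [ 1  -6  |  -5 ]
  [ 0  -3  |  -4 ]
Multiply R2 by -1/3.
  [ 1  -6  |   -5 ]
  [ 0   1  |  4/3 ]
Add 6 times R2 to R1.
  [ 1  0  |    3 ]
  [ 0  1  |  4/3 ]
Reading off the last column: u = 3, v = 4/3.

(3, 4/3)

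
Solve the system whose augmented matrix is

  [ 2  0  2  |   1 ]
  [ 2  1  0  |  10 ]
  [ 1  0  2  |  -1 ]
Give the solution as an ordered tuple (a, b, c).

(2, 6, -3/2)

R1 ← 1/2·R1
  [ 1  0  1  |  1/2 ]
  [ 2  1  0  |   10 ]
  [ 1  0  2  |   -1 ]
R2 ← R2 − 2·R1
  [ 1  0   1  |  1/2 ]
  [ 0  1  -2  |    9 ]
  [ 1  0   2  |   -1 ]
R3 ← R3 − R1
  [ 1  0   1  |   1/2 ]
  [ 0  1  -2  |     9 ]
  [ 0  0   1  |  -3/2 ]
R2 ← R2 + 2·R3
  [ 1  0  1  |   1/2 ]
  [ 0  1  0  |     6 ]
  [ 0  0  1  |  -3/2 ]
R1 ← R1 − R3
  [ 1  0  0  |     2 ]
  [ 0  1  0  |     6 ]
  [ 0  0  1  |  -3/2 ]
Reading off the last column: a = 2, b = 6, c = -3/2.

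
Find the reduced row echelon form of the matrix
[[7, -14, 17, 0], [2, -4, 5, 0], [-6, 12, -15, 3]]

[[1, -2, 0, 0], [0, 0, 1, 0], [0, 0, 0, 1]]

R1 := 1/7·R1
  [  1  -2  17/7  0 ]
  [  2  -4     5  0 ]
  [ -6  12   -15  3 ]
R2 := R2 − 2·R1
  [  1  -2  17/7  0 ]
  [  0   0   1/7  0 ]
  [ -6  12   -15  3 ]
R3 := R3 + 6·R1
  [ 1  -2  17/7  0 ]
  [ 0   0   1/7  0 ]
  [ 0   0  -3/7  3 ]
R2 := 7·R2
  [ 1  -2  17/7  0 ]
  [ 0   0     1  0 ]
  [ 0   0  -3/7  3 ]
R3 := R3 + 3/7·R2
  [ 1  -2  17/7  0 ]
  [ 0   0     1  0 ]
  [ 0   0     0  3 ]
R3 := 1/3·R3
  [ 1  -2  17/7  0 ]
  [ 0   0     1  0 ]
  [ 0   0     0  1 ]
R1 := R1 − 17/7·R2
  [ 1  -2  0  0 ]
  [ 0   0  1  0 ]
  [ 0   0  0  1 ]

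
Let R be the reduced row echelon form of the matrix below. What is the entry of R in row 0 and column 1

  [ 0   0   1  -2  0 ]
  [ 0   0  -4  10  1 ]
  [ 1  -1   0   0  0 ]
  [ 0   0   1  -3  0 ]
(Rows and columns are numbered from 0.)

-1

ρ1 ↔ ρ3
  [ 1  -1   0   0  0 ]
  [ 0   0  -4  10  1 ]
  [ 0   0   1  -2  0 ]
  [ 0   0   1  -3  0 ]
ρ2 ← -1/4·ρ2
  [ 1  -1  0     0     0 ]
  [ 0   0  1  -5/2  -1/4 ]
  [ 0   0  1    -2     0 ]
  [ 0   0  1    -3     0 ]
ρ3 ← ρ3 − ρ2
  [ 1  -1  0     0     0 ]
  [ 0   0  1  -5/2  -1/4 ]
  [ 0   0  0   1/2   1/4 ]
  [ 0   0  1    -3     0 ]
ρ4 ← ρ4 − ρ2
  [ 1  -1  0     0     0 ]
  [ 0   0  1  -5/2  -1/4 ]
  [ 0   0  0   1/2   1/4 ]
  [ 0   0  0  -1/2   1/4 ]
ρ3 ← 2·ρ3
  [ 1  -1  0     0     0 ]
  [ 0   0  1  -5/2  -1/4 ]
  [ 0   0  0     1   1/2 ]
  [ 0   0  0  -1/2   1/4 ]
ρ4 ← ρ4 + 1/2·ρ3
  [ 1  -1  0     0     0 ]
  [ 0   0  1  -5/2  -1/4 ]
  [ 0   0  0     1   1/2 ]
  [ 0   0  0     0   1/2 ]
ρ4 ← 2·ρ4
  [ 1  -1  0     0     0 ]
  [ 0   0  1  -5/2  -1/4 ]
  [ 0   0  0     1   1/2 ]
  [ 0   0  0     0     1 ]
ρ3 ← ρ3 − 1/2·ρ4
  [ 1  -1  0     0     0 ]
  [ 0   0  1  -5/2  -1/4 ]
  [ 0   0  0     1     0 ]
  [ 0   0  0     0     1 ]
ρ2 ← ρ2 + 1/4·ρ4
  [ 1  -1  0     0  0 ]
  [ 0   0  1  -5/2  0 ]
  [ 0   0  0     1  0 ]
  [ 0   0  0     0  1 ]
ρ2 ← ρ2 + 5/2·ρ3
  [ 1  -1  0  0  0 ]
  [ 0   0  1  0  0 ]
  [ 0   0  0  1  0 ]
  [ 0   0  0  0  1 ]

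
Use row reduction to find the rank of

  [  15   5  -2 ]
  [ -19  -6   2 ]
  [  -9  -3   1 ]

rank = 3

Multiply R1 by 1/15.
  [   1  1/3  -2/15 ]
  [ -19   -6      2 ]
  [  -9   -3      1 ]
Add 19 times R1 to R2.
  [  1  1/3  -2/15 ]
  [  0  1/3  -8/15 ]
  [ -9   -3      1 ]
Add 9 times R1 to R3.
  [ 1  1/3  -2/15 ]
  [ 0  1/3  -8/15 ]
  [ 0    0   -1/5 ]
Multiply R2 by 3.
  [ 1  1/3  -2/15 ]
  [ 0    1   -8/5 ]
  [ 0    0   -1/5 ]
Multiply R3 by -5.
  [ 1  1/3  -2/15 ]
  [ 0    1   -8/5 ]
  [ 0    0      1 ]
Add 8/5 times R3 to R2.
  [ 1  1/3  -2/15 ]
  [ 0    1      0 ]
  [ 0    0      1 ]
Add 2/15 times R3 to R1.
  [ 1  1/3  0 ]
  [ 0    1  0 ]
  [ 0    0  1 ]
Subtract 1/3 times R2 from R1.
  [ 1  0  0 ]
  [ 0  1  0 ]
  [ 0  0  1 ]
The reduced form has 3 nonzero rows.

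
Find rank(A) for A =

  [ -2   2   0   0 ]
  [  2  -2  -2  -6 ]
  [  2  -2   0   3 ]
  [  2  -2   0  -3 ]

r1 := -1/2·r1
r2 := r2 − 2·r1
r3 := r3 − 2·r1
r4 := r4 − 2·r1
r2 := -1/2·r2
r3 := 1/3·r3
r4 := r4 + 3·r3
r2 := r2 − 3·r3
The reduced form has 3 nonzero rows.

rank = 3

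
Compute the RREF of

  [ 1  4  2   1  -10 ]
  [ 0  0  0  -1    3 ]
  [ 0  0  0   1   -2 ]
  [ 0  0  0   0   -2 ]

R2 ← -1·R2
  [ 1  4  2  1  -10 ]
  [ 0  0  0  1   -3 ]
  [ 0  0  0  1   -2 ]
  [ 0  0  0  0   -2 ]
R3 ← R3 − R2
  [ 1  4  2  1  -10 ]
  [ 0  0  0  1   -3 ]
  [ 0  0  0  0    1 ]
  [ 0  0  0  0   -2 ]
R4 ← R4 + 2·R3
  [ 1  4  2  1  -10 ]
  [ 0  0  0  1   -3 ]
  [ 0  0  0  0    1 ]
  [ 0  0  0  0    0 ]
R2 ← R2 + 3·R3
  [ 1  4  2  1  -10 ]
  [ 0  0  0  1    0 ]
  [ 0  0  0  0    1 ]
  [ 0  0  0  0    0 ]
R1 ← R1 + 10·R3
  [ 1  4  2  1  0 ]
  [ 0  0  0  1  0 ]
  [ 0  0  0  0  1 ]
  [ 0  0  0  0  0 ]
R1 ← R1 − R2
  [ 1  4  2  0  0 ]
  [ 0  0  0  1  0 ]
  [ 0  0  0  0  1 ]
  [ 0  0  0  0  0 ]

[[1, 4, 2, 0, 0], [0, 0, 0, 1, 0], [0, 0, 0, 0, 1], [0, 0, 0, 0, 0]]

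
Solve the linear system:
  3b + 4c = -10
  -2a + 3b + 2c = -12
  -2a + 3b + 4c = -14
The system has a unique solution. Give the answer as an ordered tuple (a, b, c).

(2, -2, -1)

Form the augmented matrix and row-reduce:
  [  0  3  4  |  -10 ]
  [ -2  3  2  |  -12 ]
  [ -2  3  4  |  -14 ]
ρ1 <-> ρ2
  [ -2  3  2  |  -12 ]
  [  0  3  4  |  -10 ]
  [ -2  3  4  |  -14 ]
ρ1 ← -1/2·ρ1
  [  1  -3/2  -1  |    6 ]
  [  0     3   4  |  -10 ]
  [ -2     3   4  |  -14 ]
ρ3 ← ρ3 + 2·ρ1
  [ 1  -3/2  -1  |    6 ]
  [ 0     3   4  |  -10 ]
  [ 0     0   2  |   -2 ]
ρ2 ← 1/3·ρ2
  [ 1  -3/2   -1  |      6 ]
  [ 0     1  4/3  |  -10/3 ]
  [ 0     0    2  |     -2 ]
ρ3 ← 1/2·ρ3
  [ 1  -3/2   -1  |      6 ]
  [ 0     1  4/3  |  -10/3 ]
  [ 0     0    1  |     -1 ]
ρ2 ← ρ2 − 4/3·ρ3
  [ 1  -3/2  -1  |   6 ]
  [ 0     1   0  |  -2 ]
  [ 0     0   1  |  -1 ]
ρ1 ← ρ1 + ρ3
  [ 1  -3/2  0  |   5 ]
  [ 0     1  0  |  -2 ]
  [ 0     0  1  |  -1 ]
ρ1 ← ρ1 + 3/2·ρ2
  [ 1  0  0  |   2 ]
  [ 0  1  0  |  -2 ]
  [ 0  0  1  |  -1 ]
Reading off the last column: a = 2, b = -2, c = -1.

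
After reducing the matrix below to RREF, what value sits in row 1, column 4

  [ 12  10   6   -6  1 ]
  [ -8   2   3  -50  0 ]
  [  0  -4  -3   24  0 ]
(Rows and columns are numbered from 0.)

r1 := 1/12·r1
  [  1  5/6  1/2  -1/2  1/12 ]
  [ -8    2    3   -50     0 ]
  [  0   -4   -3    24     0 ]
r2 := r2 + 8·r1
  [ 1   5/6  1/2  -1/2  1/12 ]
  [ 0  26/3    7   -54   2/3 ]
  [ 0    -4   -3    24     0 ]
r2 := 3/26·r2
  [ 1  5/6    1/2    -1/2  1/12 ]
  [ 0    1  21/26  -81/13  1/13 ]
  [ 0   -4     -3      24     0 ]
r3 := r3 + 4·r2
  [ 1  5/6    1/2    -1/2  1/12 ]
  [ 0    1  21/26  -81/13  1/13 ]
  [ 0    0   3/13  -12/13  4/13 ]
r3 := 13/3·r3
  [ 1  5/6    1/2    -1/2  1/12 ]
  [ 0    1  21/26  -81/13  1/13 ]
  [ 0    0      1      -4   4/3 ]
r2 := r2 − 21/26·r3
  [ 1  5/6  1/2  -1/2  1/12 ]
  [ 0    1    0    -3    -1 ]
  [ 0    0    1    -4   4/3 ]
r1 := r1 − 1/2·r3
  [ 1  5/6  0  3/2  -7/12 ]
  [ 0    1  0   -3     -1 ]
  [ 0    0  1   -4    4/3 ]
r1 := r1 − 5/6·r2
  [ 1  0  0   4  1/4 ]
  [ 0  1  0  -3   -1 ]
  [ 0  0  1  -4  4/3 ]

-1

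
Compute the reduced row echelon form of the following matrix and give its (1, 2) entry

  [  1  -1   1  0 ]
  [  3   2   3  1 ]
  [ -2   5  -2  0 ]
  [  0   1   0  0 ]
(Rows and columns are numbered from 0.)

Subtract 3 times R1 from R2.
Add 2 times R1 to R3.
Multiply R2 by 1/5.
Subtract 3 times R2 from R3.
Subtract R2 from R4.
Multiply R3 by -5/3.
Add 1/5 times R3 to R4.
Subtract 1/5 times R3 from R2.
Add R2 to R1.

0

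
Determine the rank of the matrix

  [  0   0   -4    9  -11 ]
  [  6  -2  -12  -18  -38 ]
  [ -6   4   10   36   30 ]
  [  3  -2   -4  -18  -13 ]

rank = 4

r1 <=> r2
  [  6  -2  -12  -18  -38 ]
  [  0   0   -4    9  -11 ]
  [ -6   4   10   36   30 ]
  [  3  -2   -4  -18  -13 ]
r1 -> 1/6·r1
  [  1  -1/3  -2   -3  -19/3 ]
  [  0     0  -4    9    -11 ]
  [ -6     4  10   36     30 ]
  [  3    -2  -4  -18    -13 ]
r3 -> r3 + 6·r1
  [ 1  -1/3  -2   -3  -19/3 ]
  [ 0     0  -4    9    -11 ]
  [ 0     2  -2   18     -8 ]
  [ 3    -2  -4  -18    -13 ]
r4 -> r4 − 3·r1
  [ 1  -1/3  -2  -3  -19/3 ]
  [ 0     0  -4   9    -11 ]
  [ 0     2  -2  18     -8 ]
  [ 0    -1   2  -9      6 ]
r2 <=> r3
  [ 1  -1/3  -2  -3  -19/3 ]
  [ 0     2  -2  18     -8 ]
  [ 0     0  -4   9    -11 ]
  [ 0    -1   2  -9      6 ]
r2 -> 1/2·r2
  [ 1  -1/3  -2  -3  -19/3 ]
  [ 0     1  -1   9     -4 ]
  [ 0     0  -4   9    -11 ]
  [ 0    -1   2  -9      6 ]
r4 -> r4 + r2
  [ 1  -1/3  -2  -3  -19/3 ]
  [ 0     1  -1   9     -4 ]
  [ 0     0  -4   9    -11 ]
  [ 0     0   1   0      2 ]
r3 -> -1/4·r3
  [ 1  -1/3  -2    -3  -19/3 ]
  [ 0     1  -1     9     -4 ]
  [ 0     0   1  -9/4   11/4 ]
  [ 0     0   1     0      2 ]
r4 -> r4 − r3
  [ 1  -1/3  -2    -3  -19/3 ]
  [ 0     1  -1     9     -4 ]
  [ 0     0   1  -9/4   11/4 ]
  [ 0     0   0   9/4   -3/4 ]
r4 -> 4/9·r4
  [ 1  -1/3  -2    -3  -19/3 ]
  [ 0     1  -1     9     -4 ]
  [ 0     0   1  -9/4   11/4 ]
  [ 0     0   0     1   -1/3 ]
r3 -> r3 + 9/4·r4
  [ 1  -1/3  -2  -3  -19/3 ]
  [ 0     1  -1   9     -4 ]
  [ 0     0   1   0      2 ]
  [ 0     0   0   1   -1/3 ]
r2 -> r2 − 9·r4
  [ 1  -1/3  -2  -3  -19/3 ]
  [ 0     1  -1   0     -1 ]
  [ 0     0   1   0      2 ]
  [ 0     0   0   1   -1/3 ]
r1 -> r1 + 3·r4
  [ 1  -1/3  -2  0  -22/3 ]
  [ 0     1  -1  0     -1 ]
  [ 0     0   1  0      2 ]
  [ 0     0   0  1   -1/3 ]
r2 -> r2 + r3
  [ 1  -1/3  -2  0  -22/3 ]
  [ 0     1   0  0      1 ]
  [ 0     0   1  0      2 ]
  [ 0     0   0  1   -1/3 ]
r1 -> r1 + 2·r3
  [ 1  -1/3  0  0  -10/3 ]
  [ 0     1  0  0      1 ]
  [ 0     0  1  0      2 ]
  [ 0     0  0  1   -1/3 ]
r1 -> r1 + 1/3·r2
  [ 1  0  0  0    -3 ]
  [ 0  1  0  0     1 ]
  [ 0  0  1  0     2 ]
  [ 0  0  0  1  -1/3 ]
The reduced form has 4 nonzero rows.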